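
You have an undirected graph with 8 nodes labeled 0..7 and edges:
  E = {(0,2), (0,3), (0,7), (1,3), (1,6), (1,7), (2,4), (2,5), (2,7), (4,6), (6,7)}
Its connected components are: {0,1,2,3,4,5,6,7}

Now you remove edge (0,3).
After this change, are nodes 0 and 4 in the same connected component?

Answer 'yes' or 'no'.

Answer: yes

Derivation:
Initial components: {0,1,2,3,4,5,6,7}
Removing edge (0,3): not a bridge — component count unchanged at 1.
New components: {0,1,2,3,4,5,6,7}
Are 0 and 4 in the same component? yes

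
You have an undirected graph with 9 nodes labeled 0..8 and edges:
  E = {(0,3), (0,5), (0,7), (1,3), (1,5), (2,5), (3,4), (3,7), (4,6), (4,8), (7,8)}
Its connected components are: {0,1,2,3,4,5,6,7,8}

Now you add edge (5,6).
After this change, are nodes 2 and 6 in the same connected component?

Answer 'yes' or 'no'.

Initial components: {0,1,2,3,4,5,6,7,8}
Adding edge (5,6): both already in same component {0,1,2,3,4,5,6,7,8}. No change.
New components: {0,1,2,3,4,5,6,7,8}
Are 2 and 6 in the same component? yes

Answer: yes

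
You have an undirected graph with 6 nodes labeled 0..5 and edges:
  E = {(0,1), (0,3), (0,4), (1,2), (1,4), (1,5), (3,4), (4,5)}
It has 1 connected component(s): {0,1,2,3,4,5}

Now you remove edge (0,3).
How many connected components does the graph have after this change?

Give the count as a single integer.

Initial component count: 1
Remove (0,3): not a bridge. Count unchanged: 1.
  After removal, components: {0,1,2,3,4,5}
New component count: 1

Answer: 1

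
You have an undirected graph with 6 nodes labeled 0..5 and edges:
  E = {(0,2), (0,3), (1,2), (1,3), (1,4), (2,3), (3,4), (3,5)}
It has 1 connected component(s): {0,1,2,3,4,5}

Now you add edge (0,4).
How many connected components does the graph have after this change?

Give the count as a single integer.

Initial component count: 1
Add (0,4): endpoints already in same component. Count unchanged: 1.
New component count: 1

Answer: 1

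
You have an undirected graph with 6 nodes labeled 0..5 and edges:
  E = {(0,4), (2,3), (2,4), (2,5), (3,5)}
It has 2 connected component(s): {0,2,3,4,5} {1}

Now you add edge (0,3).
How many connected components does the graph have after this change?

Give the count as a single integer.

Answer: 2

Derivation:
Initial component count: 2
Add (0,3): endpoints already in same component. Count unchanged: 2.
New component count: 2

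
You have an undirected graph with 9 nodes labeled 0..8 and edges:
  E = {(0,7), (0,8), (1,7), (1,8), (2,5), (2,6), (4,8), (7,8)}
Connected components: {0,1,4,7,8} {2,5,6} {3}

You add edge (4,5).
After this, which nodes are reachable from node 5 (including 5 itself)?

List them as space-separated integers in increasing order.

Answer: 0 1 2 4 5 6 7 8

Derivation:
Before: nodes reachable from 5: {2,5,6}
Adding (4,5): merges 5's component with another. Reachability grows.
After: nodes reachable from 5: {0,1,2,4,5,6,7,8}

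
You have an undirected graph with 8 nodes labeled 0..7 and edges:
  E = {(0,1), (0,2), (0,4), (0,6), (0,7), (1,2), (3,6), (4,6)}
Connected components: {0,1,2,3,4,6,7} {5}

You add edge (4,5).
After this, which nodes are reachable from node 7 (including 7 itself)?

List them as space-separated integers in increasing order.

Answer: 0 1 2 3 4 5 6 7

Derivation:
Before: nodes reachable from 7: {0,1,2,3,4,6,7}
Adding (4,5): merges 7's component with another. Reachability grows.
After: nodes reachable from 7: {0,1,2,3,4,5,6,7}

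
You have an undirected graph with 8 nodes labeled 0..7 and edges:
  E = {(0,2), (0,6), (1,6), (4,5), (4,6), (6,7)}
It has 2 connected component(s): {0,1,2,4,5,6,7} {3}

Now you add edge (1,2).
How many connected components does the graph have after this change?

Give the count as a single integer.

Initial component count: 2
Add (1,2): endpoints already in same component. Count unchanged: 2.
New component count: 2

Answer: 2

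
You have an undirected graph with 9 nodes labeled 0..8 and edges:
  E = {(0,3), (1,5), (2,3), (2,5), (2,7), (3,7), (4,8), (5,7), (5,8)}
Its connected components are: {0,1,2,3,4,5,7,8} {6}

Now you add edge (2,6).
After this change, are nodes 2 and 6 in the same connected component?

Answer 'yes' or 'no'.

Initial components: {0,1,2,3,4,5,7,8} {6}
Adding edge (2,6): merges {0,1,2,3,4,5,7,8} and {6}.
New components: {0,1,2,3,4,5,6,7,8}
Are 2 and 6 in the same component? yes

Answer: yes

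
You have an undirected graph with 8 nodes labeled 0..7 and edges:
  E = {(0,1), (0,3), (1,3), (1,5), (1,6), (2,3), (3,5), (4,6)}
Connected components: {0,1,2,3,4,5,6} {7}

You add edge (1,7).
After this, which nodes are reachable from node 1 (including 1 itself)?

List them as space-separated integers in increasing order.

Before: nodes reachable from 1: {0,1,2,3,4,5,6}
Adding (1,7): merges 1's component with another. Reachability grows.
After: nodes reachable from 1: {0,1,2,3,4,5,6,7}

Answer: 0 1 2 3 4 5 6 7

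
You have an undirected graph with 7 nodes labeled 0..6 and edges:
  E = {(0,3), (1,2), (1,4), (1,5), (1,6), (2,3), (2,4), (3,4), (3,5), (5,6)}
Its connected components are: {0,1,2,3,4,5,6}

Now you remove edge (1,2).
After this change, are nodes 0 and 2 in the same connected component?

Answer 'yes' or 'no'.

Answer: yes

Derivation:
Initial components: {0,1,2,3,4,5,6}
Removing edge (1,2): not a bridge — component count unchanged at 1.
New components: {0,1,2,3,4,5,6}
Are 0 and 2 in the same component? yes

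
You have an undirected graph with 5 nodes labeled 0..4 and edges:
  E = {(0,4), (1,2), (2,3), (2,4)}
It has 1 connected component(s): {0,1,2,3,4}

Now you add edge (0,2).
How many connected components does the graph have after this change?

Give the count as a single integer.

Answer: 1

Derivation:
Initial component count: 1
Add (0,2): endpoints already in same component. Count unchanged: 1.
New component count: 1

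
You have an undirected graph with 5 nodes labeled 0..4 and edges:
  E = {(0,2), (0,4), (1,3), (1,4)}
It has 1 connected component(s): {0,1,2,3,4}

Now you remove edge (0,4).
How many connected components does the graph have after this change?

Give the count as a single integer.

Answer: 2

Derivation:
Initial component count: 1
Remove (0,4): it was a bridge. Count increases: 1 -> 2.
  After removal, components: {0,2} {1,3,4}
New component count: 2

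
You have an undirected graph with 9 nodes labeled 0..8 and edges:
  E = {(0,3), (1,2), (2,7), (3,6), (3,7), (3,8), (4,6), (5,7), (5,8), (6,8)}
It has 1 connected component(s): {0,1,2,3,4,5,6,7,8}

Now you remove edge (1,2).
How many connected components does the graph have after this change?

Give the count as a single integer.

Answer: 2

Derivation:
Initial component count: 1
Remove (1,2): it was a bridge. Count increases: 1 -> 2.
  After removal, components: {0,2,3,4,5,6,7,8} {1}
New component count: 2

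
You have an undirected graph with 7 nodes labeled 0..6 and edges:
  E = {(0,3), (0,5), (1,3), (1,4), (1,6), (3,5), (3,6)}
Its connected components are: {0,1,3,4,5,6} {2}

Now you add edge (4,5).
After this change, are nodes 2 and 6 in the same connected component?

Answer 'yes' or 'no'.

Answer: no

Derivation:
Initial components: {0,1,3,4,5,6} {2}
Adding edge (4,5): both already in same component {0,1,3,4,5,6}. No change.
New components: {0,1,3,4,5,6} {2}
Are 2 and 6 in the same component? no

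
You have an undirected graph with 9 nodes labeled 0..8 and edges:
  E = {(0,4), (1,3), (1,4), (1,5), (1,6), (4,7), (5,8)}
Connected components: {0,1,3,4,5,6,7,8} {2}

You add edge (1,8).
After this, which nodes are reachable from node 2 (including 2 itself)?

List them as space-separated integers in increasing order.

Before: nodes reachable from 2: {2}
Adding (1,8): both endpoints already in same component. Reachability from 2 unchanged.
After: nodes reachable from 2: {2}

Answer: 2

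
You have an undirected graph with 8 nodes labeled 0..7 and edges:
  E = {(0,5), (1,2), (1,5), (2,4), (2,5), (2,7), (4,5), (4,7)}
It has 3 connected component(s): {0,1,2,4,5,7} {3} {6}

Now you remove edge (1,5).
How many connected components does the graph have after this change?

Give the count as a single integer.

Initial component count: 3
Remove (1,5): not a bridge. Count unchanged: 3.
  After removal, components: {0,1,2,4,5,7} {3} {6}
New component count: 3

Answer: 3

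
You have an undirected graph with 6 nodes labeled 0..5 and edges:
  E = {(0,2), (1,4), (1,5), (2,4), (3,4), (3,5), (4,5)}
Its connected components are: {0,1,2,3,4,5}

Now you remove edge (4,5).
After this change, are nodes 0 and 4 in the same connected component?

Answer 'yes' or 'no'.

Answer: yes

Derivation:
Initial components: {0,1,2,3,4,5}
Removing edge (4,5): not a bridge — component count unchanged at 1.
New components: {0,1,2,3,4,5}
Are 0 and 4 in the same component? yes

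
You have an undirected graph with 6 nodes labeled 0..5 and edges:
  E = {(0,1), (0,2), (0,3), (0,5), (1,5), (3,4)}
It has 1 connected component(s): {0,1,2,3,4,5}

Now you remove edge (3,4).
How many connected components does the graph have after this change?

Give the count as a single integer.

Answer: 2

Derivation:
Initial component count: 1
Remove (3,4): it was a bridge. Count increases: 1 -> 2.
  After removal, components: {0,1,2,3,5} {4}
New component count: 2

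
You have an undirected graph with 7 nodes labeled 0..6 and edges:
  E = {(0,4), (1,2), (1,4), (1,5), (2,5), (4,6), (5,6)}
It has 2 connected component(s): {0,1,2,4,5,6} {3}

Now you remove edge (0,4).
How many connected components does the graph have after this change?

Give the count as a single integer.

Initial component count: 2
Remove (0,4): it was a bridge. Count increases: 2 -> 3.
  After removal, components: {0} {1,2,4,5,6} {3}
New component count: 3

Answer: 3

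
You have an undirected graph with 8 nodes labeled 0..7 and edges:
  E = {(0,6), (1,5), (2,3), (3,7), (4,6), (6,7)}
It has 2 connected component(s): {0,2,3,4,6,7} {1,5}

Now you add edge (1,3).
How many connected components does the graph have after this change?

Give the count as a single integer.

Initial component count: 2
Add (1,3): merges two components. Count decreases: 2 -> 1.
New component count: 1

Answer: 1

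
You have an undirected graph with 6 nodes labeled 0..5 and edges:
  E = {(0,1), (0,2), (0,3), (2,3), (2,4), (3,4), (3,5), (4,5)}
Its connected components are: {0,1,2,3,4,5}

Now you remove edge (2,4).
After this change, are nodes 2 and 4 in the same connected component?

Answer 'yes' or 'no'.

Initial components: {0,1,2,3,4,5}
Removing edge (2,4): not a bridge — component count unchanged at 1.
New components: {0,1,2,3,4,5}
Are 2 and 4 in the same component? yes

Answer: yes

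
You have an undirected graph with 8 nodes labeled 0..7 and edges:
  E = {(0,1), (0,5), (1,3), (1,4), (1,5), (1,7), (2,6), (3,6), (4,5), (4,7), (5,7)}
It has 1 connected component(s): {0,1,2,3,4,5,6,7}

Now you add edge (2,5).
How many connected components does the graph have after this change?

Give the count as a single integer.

Initial component count: 1
Add (2,5): endpoints already in same component. Count unchanged: 1.
New component count: 1

Answer: 1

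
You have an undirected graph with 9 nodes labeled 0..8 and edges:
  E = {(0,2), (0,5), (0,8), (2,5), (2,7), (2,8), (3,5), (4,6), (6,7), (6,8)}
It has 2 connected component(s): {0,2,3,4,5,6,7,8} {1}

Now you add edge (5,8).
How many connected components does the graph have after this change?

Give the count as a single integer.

Initial component count: 2
Add (5,8): endpoints already in same component. Count unchanged: 2.
New component count: 2

Answer: 2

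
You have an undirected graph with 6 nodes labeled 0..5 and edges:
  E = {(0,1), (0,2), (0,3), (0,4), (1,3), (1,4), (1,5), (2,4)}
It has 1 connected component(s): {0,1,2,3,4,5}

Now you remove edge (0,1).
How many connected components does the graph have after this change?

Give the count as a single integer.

Answer: 1

Derivation:
Initial component count: 1
Remove (0,1): not a bridge. Count unchanged: 1.
  After removal, components: {0,1,2,3,4,5}
New component count: 1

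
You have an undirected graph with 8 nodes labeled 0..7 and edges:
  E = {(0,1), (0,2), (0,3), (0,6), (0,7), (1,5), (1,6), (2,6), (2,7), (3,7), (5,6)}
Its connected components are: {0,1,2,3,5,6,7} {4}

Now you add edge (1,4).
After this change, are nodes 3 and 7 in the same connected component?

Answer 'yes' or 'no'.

Initial components: {0,1,2,3,5,6,7} {4}
Adding edge (1,4): merges {0,1,2,3,5,6,7} and {4}.
New components: {0,1,2,3,4,5,6,7}
Are 3 and 7 in the same component? yes

Answer: yes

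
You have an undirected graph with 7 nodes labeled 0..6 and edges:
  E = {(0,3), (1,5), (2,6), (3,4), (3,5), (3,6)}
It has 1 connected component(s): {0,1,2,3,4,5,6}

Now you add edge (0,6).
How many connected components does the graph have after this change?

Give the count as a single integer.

Initial component count: 1
Add (0,6): endpoints already in same component. Count unchanged: 1.
New component count: 1

Answer: 1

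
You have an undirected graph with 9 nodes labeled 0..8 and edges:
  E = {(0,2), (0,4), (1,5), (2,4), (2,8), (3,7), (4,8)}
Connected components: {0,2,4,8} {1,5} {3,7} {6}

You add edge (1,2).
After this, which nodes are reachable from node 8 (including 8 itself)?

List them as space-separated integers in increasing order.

Answer: 0 1 2 4 5 8

Derivation:
Before: nodes reachable from 8: {0,2,4,8}
Adding (1,2): merges 8's component with another. Reachability grows.
After: nodes reachable from 8: {0,1,2,4,5,8}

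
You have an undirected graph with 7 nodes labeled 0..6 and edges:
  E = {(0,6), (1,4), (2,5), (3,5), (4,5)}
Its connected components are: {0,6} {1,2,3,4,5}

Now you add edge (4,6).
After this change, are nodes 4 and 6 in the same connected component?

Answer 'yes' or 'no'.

Answer: yes

Derivation:
Initial components: {0,6} {1,2,3,4,5}
Adding edge (4,6): merges {1,2,3,4,5} and {0,6}.
New components: {0,1,2,3,4,5,6}
Are 4 and 6 in the same component? yes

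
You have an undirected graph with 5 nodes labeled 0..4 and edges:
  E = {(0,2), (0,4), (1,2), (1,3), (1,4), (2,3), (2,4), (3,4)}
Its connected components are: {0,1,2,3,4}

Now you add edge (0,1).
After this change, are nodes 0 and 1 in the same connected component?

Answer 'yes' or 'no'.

Answer: yes

Derivation:
Initial components: {0,1,2,3,4}
Adding edge (0,1): both already in same component {0,1,2,3,4}. No change.
New components: {0,1,2,3,4}
Are 0 and 1 in the same component? yes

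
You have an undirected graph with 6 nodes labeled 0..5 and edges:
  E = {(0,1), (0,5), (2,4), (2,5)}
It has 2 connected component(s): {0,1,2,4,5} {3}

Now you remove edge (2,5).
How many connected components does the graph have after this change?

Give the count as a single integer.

Initial component count: 2
Remove (2,5): it was a bridge. Count increases: 2 -> 3.
  After removal, components: {0,1,5} {2,4} {3}
New component count: 3

Answer: 3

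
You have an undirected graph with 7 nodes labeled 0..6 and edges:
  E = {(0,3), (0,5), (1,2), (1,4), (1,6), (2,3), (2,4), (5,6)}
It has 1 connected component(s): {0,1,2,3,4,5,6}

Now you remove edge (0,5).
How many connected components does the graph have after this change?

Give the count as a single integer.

Answer: 1

Derivation:
Initial component count: 1
Remove (0,5): not a bridge. Count unchanged: 1.
  After removal, components: {0,1,2,3,4,5,6}
New component count: 1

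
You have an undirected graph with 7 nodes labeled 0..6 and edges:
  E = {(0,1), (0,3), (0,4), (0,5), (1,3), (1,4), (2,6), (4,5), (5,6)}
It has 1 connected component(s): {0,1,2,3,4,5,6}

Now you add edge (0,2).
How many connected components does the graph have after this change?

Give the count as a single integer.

Answer: 1

Derivation:
Initial component count: 1
Add (0,2): endpoints already in same component. Count unchanged: 1.
New component count: 1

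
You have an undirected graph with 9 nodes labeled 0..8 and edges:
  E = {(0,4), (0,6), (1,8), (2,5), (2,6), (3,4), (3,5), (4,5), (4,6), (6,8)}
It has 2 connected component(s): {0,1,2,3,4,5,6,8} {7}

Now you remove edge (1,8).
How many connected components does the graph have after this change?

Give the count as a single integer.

Initial component count: 2
Remove (1,8): it was a bridge. Count increases: 2 -> 3.
  After removal, components: {0,2,3,4,5,6,8} {1} {7}
New component count: 3

Answer: 3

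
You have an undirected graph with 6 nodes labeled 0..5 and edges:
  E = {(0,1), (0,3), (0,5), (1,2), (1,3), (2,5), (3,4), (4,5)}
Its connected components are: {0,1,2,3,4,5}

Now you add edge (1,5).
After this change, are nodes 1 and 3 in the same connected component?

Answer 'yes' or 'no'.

Initial components: {0,1,2,3,4,5}
Adding edge (1,5): both already in same component {0,1,2,3,4,5}. No change.
New components: {0,1,2,3,4,5}
Are 1 and 3 in the same component? yes

Answer: yes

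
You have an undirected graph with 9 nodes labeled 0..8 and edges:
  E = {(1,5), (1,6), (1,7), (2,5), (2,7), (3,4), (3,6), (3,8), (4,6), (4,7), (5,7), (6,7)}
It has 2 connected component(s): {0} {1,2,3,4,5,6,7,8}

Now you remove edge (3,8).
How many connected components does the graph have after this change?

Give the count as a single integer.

Initial component count: 2
Remove (3,8): it was a bridge. Count increases: 2 -> 3.
  After removal, components: {0} {1,2,3,4,5,6,7} {8}
New component count: 3

Answer: 3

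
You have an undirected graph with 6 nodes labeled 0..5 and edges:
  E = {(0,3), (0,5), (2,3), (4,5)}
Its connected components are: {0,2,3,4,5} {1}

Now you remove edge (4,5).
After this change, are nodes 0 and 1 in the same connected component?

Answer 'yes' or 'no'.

Answer: no

Derivation:
Initial components: {0,2,3,4,5} {1}
Removing edge (4,5): it was a bridge — component count 2 -> 3.
New components: {0,2,3,5} {1} {4}
Are 0 and 1 in the same component? no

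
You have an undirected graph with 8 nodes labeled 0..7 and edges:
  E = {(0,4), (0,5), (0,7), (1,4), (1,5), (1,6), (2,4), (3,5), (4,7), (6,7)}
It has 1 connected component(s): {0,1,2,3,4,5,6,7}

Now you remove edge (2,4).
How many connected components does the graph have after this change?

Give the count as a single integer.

Answer: 2

Derivation:
Initial component count: 1
Remove (2,4): it was a bridge. Count increases: 1 -> 2.
  After removal, components: {0,1,3,4,5,6,7} {2}
New component count: 2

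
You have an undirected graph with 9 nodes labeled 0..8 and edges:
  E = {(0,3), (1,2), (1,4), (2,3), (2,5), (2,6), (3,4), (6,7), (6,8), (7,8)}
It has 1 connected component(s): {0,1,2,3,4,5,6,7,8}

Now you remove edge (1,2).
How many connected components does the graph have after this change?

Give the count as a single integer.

Answer: 1

Derivation:
Initial component count: 1
Remove (1,2): not a bridge. Count unchanged: 1.
  After removal, components: {0,1,2,3,4,5,6,7,8}
New component count: 1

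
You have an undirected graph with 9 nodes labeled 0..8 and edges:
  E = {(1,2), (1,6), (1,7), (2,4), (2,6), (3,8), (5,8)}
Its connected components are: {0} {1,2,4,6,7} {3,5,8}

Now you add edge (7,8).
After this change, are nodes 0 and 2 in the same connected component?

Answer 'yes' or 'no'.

Initial components: {0} {1,2,4,6,7} {3,5,8}
Adding edge (7,8): merges {1,2,4,6,7} and {3,5,8}.
New components: {0} {1,2,3,4,5,6,7,8}
Are 0 and 2 in the same component? no

Answer: no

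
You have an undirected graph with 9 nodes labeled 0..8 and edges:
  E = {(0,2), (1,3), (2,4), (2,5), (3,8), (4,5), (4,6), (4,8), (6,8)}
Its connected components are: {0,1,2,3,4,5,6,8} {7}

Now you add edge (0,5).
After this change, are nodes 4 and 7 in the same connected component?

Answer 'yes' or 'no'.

Answer: no

Derivation:
Initial components: {0,1,2,3,4,5,6,8} {7}
Adding edge (0,5): both already in same component {0,1,2,3,4,5,6,8}. No change.
New components: {0,1,2,3,4,5,6,8} {7}
Are 4 and 7 in the same component? no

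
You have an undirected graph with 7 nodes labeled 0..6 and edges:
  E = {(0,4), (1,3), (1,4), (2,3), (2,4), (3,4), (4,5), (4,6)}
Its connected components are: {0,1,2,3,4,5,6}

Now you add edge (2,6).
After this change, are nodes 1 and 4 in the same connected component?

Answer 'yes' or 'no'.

Initial components: {0,1,2,3,4,5,6}
Adding edge (2,6): both already in same component {0,1,2,3,4,5,6}. No change.
New components: {0,1,2,3,4,5,6}
Are 1 and 4 in the same component? yes

Answer: yes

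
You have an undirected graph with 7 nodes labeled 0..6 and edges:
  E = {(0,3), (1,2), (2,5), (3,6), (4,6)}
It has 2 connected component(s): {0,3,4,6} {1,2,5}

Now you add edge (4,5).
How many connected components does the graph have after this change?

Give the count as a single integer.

Initial component count: 2
Add (4,5): merges two components. Count decreases: 2 -> 1.
New component count: 1

Answer: 1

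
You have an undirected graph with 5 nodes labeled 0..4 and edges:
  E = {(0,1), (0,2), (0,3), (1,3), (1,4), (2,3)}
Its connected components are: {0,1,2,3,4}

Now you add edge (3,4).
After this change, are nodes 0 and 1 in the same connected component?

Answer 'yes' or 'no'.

Initial components: {0,1,2,3,4}
Adding edge (3,4): both already in same component {0,1,2,3,4}. No change.
New components: {0,1,2,3,4}
Are 0 and 1 in the same component? yes

Answer: yes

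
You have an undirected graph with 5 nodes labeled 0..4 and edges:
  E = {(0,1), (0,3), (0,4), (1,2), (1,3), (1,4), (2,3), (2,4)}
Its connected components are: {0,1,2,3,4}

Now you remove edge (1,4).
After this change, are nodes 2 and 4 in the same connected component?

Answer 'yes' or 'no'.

Answer: yes

Derivation:
Initial components: {0,1,2,3,4}
Removing edge (1,4): not a bridge — component count unchanged at 1.
New components: {0,1,2,3,4}
Are 2 and 4 in the same component? yes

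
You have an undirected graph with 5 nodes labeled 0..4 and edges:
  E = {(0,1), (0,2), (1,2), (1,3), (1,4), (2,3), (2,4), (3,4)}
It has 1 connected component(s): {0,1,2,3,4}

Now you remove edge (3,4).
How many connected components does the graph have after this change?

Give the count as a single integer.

Answer: 1

Derivation:
Initial component count: 1
Remove (3,4): not a bridge. Count unchanged: 1.
  After removal, components: {0,1,2,3,4}
New component count: 1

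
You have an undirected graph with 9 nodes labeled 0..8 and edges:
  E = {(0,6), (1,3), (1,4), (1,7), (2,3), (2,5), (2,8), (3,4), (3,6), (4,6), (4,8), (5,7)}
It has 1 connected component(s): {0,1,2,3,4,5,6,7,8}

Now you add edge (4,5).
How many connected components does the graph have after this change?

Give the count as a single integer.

Initial component count: 1
Add (4,5): endpoints already in same component. Count unchanged: 1.
New component count: 1

Answer: 1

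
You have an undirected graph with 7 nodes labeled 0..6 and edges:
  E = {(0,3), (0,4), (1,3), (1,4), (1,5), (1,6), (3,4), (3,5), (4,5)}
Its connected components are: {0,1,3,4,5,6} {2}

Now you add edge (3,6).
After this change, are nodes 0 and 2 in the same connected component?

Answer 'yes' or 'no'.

Answer: no

Derivation:
Initial components: {0,1,3,4,5,6} {2}
Adding edge (3,6): both already in same component {0,1,3,4,5,6}. No change.
New components: {0,1,3,4,5,6} {2}
Are 0 and 2 in the same component? no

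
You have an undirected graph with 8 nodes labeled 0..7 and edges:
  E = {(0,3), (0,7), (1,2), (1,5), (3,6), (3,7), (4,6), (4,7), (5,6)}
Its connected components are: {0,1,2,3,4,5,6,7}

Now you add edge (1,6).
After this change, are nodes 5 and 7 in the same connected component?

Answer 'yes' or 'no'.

Initial components: {0,1,2,3,4,5,6,7}
Adding edge (1,6): both already in same component {0,1,2,3,4,5,6,7}. No change.
New components: {0,1,2,3,4,5,6,7}
Are 5 and 7 in the same component? yes

Answer: yes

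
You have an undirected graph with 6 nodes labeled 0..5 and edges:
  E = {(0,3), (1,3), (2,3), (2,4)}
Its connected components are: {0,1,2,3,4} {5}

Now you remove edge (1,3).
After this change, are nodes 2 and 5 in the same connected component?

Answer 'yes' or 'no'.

Initial components: {0,1,2,3,4} {5}
Removing edge (1,3): it was a bridge — component count 2 -> 3.
New components: {0,2,3,4} {1} {5}
Are 2 and 5 in the same component? no

Answer: no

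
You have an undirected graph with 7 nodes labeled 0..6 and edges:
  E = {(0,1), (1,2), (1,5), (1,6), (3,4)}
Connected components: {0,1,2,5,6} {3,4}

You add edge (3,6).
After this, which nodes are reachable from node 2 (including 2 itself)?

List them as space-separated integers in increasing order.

Answer: 0 1 2 3 4 5 6

Derivation:
Before: nodes reachable from 2: {0,1,2,5,6}
Adding (3,6): merges 2's component with another. Reachability grows.
After: nodes reachable from 2: {0,1,2,3,4,5,6}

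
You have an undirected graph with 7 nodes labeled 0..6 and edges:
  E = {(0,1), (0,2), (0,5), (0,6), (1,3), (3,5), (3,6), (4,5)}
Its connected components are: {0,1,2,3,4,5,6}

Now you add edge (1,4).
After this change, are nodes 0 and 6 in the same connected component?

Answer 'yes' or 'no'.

Initial components: {0,1,2,3,4,5,6}
Adding edge (1,4): both already in same component {0,1,2,3,4,5,6}. No change.
New components: {0,1,2,3,4,5,6}
Are 0 and 6 in the same component? yes

Answer: yes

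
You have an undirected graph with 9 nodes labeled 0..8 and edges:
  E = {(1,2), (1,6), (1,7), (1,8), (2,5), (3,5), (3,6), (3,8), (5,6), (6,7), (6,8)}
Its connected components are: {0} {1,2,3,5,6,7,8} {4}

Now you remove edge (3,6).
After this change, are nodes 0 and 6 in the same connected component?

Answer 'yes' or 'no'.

Initial components: {0} {1,2,3,5,6,7,8} {4}
Removing edge (3,6): not a bridge — component count unchanged at 3.
New components: {0} {1,2,3,5,6,7,8} {4}
Are 0 and 6 in the same component? no

Answer: no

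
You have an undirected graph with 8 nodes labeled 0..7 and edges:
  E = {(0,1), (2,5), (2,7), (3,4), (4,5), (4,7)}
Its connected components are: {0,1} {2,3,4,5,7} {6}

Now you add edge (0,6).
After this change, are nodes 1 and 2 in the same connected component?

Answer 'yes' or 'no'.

Answer: no

Derivation:
Initial components: {0,1} {2,3,4,5,7} {6}
Adding edge (0,6): merges {0,1} and {6}.
New components: {0,1,6} {2,3,4,5,7}
Are 1 and 2 in the same component? no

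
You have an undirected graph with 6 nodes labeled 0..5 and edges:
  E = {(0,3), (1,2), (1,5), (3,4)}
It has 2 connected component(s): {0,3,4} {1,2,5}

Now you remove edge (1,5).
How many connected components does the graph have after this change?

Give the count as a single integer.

Initial component count: 2
Remove (1,5): it was a bridge. Count increases: 2 -> 3.
  After removal, components: {0,3,4} {1,2} {5}
New component count: 3

Answer: 3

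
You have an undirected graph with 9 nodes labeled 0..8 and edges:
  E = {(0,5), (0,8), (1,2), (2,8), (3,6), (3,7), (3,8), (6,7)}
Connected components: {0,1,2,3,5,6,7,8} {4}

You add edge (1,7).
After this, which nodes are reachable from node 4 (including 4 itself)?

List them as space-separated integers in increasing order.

Before: nodes reachable from 4: {4}
Adding (1,7): both endpoints already in same component. Reachability from 4 unchanged.
After: nodes reachable from 4: {4}

Answer: 4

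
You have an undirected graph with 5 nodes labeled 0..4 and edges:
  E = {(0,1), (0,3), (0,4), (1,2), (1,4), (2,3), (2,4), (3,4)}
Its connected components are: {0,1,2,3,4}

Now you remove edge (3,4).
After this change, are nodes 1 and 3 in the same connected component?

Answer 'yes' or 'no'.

Answer: yes

Derivation:
Initial components: {0,1,2,3,4}
Removing edge (3,4): not a bridge — component count unchanged at 1.
New components: {0,1,2,3,4}
Are 1 and 3 in the same component? yes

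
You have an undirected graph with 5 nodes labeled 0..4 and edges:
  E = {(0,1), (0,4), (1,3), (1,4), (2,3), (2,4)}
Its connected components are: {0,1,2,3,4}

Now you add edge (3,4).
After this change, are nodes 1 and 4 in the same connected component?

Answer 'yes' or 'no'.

Answer: yes

Derivation:
Initial components: {0,1,2,3,4}
Adding edge (3,4): both already in same component {0,1,2,3,4}. No change.
New components: {0,1,2,3,4}
Are 1 and 4 in the same component? yes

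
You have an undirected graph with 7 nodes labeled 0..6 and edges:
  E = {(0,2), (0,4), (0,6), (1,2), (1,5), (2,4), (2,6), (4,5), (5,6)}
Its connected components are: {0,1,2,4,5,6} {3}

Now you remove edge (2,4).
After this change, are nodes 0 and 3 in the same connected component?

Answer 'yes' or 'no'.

Initial components: {0,1,2,4,5,6} {3}
Removing edge (2,4): not a bridge — component count unchanged at 2.
New components: {0,1,2,4,5,6} {3}
Are 0 and 3 in the same component? no

Answer: no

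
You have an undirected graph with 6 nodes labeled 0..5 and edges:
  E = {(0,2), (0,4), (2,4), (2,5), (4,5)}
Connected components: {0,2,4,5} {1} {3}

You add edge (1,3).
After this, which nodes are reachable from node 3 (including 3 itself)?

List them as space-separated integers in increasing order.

Before: nodes reachable from 3: {3}
Adding (1,3): merges 3's component with another. Reachability grows.
After: nodes reachable from 3: {1,3}

Answer: 1 3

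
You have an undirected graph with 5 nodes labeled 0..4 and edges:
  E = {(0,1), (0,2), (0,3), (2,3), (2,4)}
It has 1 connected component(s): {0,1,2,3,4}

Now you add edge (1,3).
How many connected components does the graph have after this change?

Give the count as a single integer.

Answer: 1

Derivation:
Initial component count: 1
Add (1,3): endpoints already in same component. Count unchanged: 1.
New component count: 1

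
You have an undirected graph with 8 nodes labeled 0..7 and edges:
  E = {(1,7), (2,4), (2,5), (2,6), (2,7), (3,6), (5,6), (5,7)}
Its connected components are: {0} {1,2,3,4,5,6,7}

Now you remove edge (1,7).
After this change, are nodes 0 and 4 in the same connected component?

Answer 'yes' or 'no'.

Answer: no

Derivation:
Initial components: {0} {1,2,3,4,5,6,7}
Removing edge (1,7): it was a bridge — component count 2 -> 3.
New components: {0} {1} {2,3,4,5,6,7}
Are 0 and 4 in the same component? no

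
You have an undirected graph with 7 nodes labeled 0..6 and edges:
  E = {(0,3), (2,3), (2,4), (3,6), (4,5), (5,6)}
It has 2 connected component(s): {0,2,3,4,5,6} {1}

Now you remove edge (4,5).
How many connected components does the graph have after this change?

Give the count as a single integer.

Initial component count: 2
Remove (4,5): not a bridge. Count unchanged: 2.
  After removal, components: {0,2,3,4,5,6} {1}
New component count: 2

Answer: 2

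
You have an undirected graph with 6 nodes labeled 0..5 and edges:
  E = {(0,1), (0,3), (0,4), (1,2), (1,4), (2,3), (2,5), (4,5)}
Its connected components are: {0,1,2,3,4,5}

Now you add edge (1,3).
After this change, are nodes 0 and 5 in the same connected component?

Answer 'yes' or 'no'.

Initial components: {0,1,2,3,4,5}
Adding edge (1,3): both already in same component {0,1,2,3,4,5}. No change.
New components: {0,1,2,3,4,5}
Are 0 and 5 in the same component? yes

Answer: yes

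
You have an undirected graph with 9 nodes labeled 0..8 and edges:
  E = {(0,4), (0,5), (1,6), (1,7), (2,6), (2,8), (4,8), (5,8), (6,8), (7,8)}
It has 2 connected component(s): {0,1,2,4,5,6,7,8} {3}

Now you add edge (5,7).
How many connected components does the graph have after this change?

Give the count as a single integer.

Answer: 2

Derivation:
Initial component count: 2
Add (5,7): endpoints already in same component. Count unchanged: 2.
New component count: 2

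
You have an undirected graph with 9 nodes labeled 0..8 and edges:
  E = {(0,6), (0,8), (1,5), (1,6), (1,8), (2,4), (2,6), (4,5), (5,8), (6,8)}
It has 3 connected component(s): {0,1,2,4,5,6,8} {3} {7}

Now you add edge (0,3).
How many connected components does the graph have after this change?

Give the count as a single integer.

Initial component count: 3
Add (0,3): merges two components. Count decreases: 3 -> 2.
New component count: 2

Answer: 2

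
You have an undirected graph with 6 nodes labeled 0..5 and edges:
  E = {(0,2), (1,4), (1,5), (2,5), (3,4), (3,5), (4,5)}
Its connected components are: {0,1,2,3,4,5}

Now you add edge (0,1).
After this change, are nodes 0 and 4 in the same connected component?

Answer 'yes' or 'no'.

Initial components: {0,1,2,3,4,5}
Adding edge (0,1): both already in same component {0,1,2,3,4,5}. No change.
New components: {0,1,2,3,4,5}
Are 0 and 4 in the same component? yes

Answer: yes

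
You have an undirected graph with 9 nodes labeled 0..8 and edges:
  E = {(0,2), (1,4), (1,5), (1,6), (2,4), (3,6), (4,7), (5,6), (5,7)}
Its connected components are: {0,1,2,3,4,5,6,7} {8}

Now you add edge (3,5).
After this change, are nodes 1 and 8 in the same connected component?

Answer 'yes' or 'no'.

Initial components: {0,1,2,3,4,5,6,7} {8}
Adding edge (3,5): both already in same component {0,1,2,3,4,5,6,7}. No change.
New components: {0,1,2,3,4,5,6,7} {8}
Are 1 and 8 in the same component? no

Answer: no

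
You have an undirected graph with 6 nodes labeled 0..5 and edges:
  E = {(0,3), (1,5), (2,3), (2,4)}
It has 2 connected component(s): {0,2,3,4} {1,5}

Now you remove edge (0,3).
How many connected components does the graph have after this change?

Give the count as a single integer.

Answer: 3

Derivation:
Initial component count: 2
Remove (0,3): it was a bridge. Count increases: 2 -> 3.
  After removal, components: {0} {1,5} {2,3,4}
New component count: 3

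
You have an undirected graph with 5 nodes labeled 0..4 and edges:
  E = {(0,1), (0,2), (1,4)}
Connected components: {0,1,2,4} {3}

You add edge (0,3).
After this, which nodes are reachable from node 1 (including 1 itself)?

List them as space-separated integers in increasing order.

Answer: 0 1 2 3 4

Derivation:
Before: nodes reachable from 1: {0,1,2,4}
Adding (0,3): merges 1's component with another. Reachability grows.
After: nodes reachable from 1: {0,1,2,3,4}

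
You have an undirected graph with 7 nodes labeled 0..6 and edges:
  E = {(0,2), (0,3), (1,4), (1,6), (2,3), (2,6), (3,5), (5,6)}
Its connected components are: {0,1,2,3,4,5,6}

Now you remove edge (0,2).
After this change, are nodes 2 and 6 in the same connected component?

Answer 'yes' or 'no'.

Initial components: {0,1,2,3,4,5,6}
Removing edge (0,2): not a bridge — component count unchanged at 1.
New components: {0,1,2,3,4,5,6}
Are 2 and 6 in the same component? yes

Answer: yes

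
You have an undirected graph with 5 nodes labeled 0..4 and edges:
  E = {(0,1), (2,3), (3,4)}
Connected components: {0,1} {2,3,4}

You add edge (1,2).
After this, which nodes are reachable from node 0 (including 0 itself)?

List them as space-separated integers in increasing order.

Before: nodes reachable from 0: {0,1}
Adding (1,2): merges 0's component with another. Reachability grows.
After: nodes reachable from 0: {0,1,2,3,4}

Answer: 0 1 2 3 4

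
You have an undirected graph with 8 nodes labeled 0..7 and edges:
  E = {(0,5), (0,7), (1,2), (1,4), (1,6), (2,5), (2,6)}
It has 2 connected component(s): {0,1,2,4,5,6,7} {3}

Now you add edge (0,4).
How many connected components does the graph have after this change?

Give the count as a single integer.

Answer: 2

Derivation:
Initial component count: 2
Add (0,4): endpoints already in same component. Count unchanged: 2.
New component count: 2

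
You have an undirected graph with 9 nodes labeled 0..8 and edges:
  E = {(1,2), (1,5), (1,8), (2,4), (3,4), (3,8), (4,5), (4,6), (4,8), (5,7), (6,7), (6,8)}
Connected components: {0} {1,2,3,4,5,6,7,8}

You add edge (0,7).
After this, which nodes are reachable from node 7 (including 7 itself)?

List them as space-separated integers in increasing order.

Answer: 0 1 2 3 4 5 6 7 8

Derivation:
Before: nodes reachable from 7: {1,2,3,4,5,6,7,8}
Adding (0,7): merges 7's component with another. Reachability grows.
After: nodes reachable from 7: {0,1,2,3,4,5,6,7,8}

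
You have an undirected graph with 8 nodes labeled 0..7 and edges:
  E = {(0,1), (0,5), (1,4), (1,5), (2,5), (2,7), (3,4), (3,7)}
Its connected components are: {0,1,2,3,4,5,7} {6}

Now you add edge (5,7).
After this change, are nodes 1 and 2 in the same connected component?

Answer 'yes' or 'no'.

Initial components: {0,1,2,3,4,5,7} {6}
Adding edge (5,7): both already in same component {0,1,2,3,4,5,7}. No change.
New components: {0,1,2,3,4,5,7} {6}
Are 1 and 2 in the same component? yes

Answer: yes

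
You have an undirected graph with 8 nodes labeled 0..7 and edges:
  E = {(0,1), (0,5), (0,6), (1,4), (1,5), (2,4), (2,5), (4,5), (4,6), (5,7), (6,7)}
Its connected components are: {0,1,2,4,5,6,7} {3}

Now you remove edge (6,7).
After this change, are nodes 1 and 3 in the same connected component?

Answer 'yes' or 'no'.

Initial components: {0,1,2,4,5,6,7} {3}
Removing edge (6,7): not a bridge — component count unchanged at 2.
New components: {0,1,2,4,5,6,7} {3}
Are 1 and 3 in the same component? no

Answer: no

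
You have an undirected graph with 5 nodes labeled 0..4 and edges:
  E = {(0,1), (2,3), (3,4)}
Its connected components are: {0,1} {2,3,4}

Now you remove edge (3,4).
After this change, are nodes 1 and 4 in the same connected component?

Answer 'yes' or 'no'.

Answer: no

Derivation:
Initial components: {0,1} {2,3,4}
Removing edge (3,4): it was a bridge — component count 2 -> 3.
New components: {0,1} {2,3} {4}
Are 1 and 4 in the same component? no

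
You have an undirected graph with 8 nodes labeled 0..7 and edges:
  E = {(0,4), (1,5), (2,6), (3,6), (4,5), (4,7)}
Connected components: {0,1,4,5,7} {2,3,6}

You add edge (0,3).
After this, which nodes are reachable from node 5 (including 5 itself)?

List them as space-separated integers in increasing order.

Answer: 0 1 2 3 4 5 6 7

Derivation:
Before: nodes reachable from 5: {0,1,4,5,7}
Adding (0,3): merges 5's component with another. Reachability grows.
After: nodes reachable from 5: {0,1,2,3,4,5,6,7}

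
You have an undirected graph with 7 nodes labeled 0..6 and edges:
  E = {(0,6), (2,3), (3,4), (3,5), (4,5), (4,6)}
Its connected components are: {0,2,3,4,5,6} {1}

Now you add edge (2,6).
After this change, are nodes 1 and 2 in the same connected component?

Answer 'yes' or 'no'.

Initial components: {0,2,3,4,5,6} {1}
Adding edge (2,6): both already in same component {0,2,3,4,5,6}. No change.
New components: {0,2,3,4,5,6} {1}
Are 1 and 2 in the same component? no

Answer: no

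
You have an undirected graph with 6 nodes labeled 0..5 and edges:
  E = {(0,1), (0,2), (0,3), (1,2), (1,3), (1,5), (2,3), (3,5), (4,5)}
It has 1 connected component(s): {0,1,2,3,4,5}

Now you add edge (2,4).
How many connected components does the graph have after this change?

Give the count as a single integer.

Answer: 1

Derivation:
Initial component count: 1
Add (2,4): endpoints already in same component. Count unchanged: 1.
New component count: 1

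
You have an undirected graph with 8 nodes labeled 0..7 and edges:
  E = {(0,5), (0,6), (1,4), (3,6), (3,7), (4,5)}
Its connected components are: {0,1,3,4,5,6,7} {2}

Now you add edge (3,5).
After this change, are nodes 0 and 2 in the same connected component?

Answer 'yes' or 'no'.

Answer: no

Derivation:
Initial components: {0,1,3,4,5,6,7} {2}
Adding edge (3,5): both already in same component {0,1,3,4,5,6,7}. No change.
New components: {0,1,3,4,5,6,7} {2}
Are 0 and 2 in the same component? no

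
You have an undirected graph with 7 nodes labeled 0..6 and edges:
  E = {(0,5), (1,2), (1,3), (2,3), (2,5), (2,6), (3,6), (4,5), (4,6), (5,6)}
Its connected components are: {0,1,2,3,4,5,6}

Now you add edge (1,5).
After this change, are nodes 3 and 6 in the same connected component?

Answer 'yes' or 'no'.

Initial components: {0,1,2,3,4,5,6}
Adding edge (1,5): both already in same component {0,1,2,3,4,5,6}. No change.
New components: {0,1,2,3,4,5,6}
Are 3 and 6 in the same component? yes

Answer: yes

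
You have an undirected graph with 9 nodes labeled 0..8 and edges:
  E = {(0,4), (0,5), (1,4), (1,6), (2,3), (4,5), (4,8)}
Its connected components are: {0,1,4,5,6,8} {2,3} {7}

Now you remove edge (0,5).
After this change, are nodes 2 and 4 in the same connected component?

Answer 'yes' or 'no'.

Answer: no

Derivation:
Initial components: {0,1,4,5,6,8} {2,3} {7}
Removing edge (0,5): not a bridge — component count unchanged at 3.
New components: {0,1,4,5,6,8} {2,3} {7}
Are 2 and 4 in the same component? no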